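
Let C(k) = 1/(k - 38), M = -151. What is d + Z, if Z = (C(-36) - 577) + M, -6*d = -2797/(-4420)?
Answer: -714459469/981240 ≈ -728.12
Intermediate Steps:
d = -2797/26520 (d = -(-2797)/(6*(-4420)) = -(-2797)*(-1)/(6*4420) = -⅙*2797/4420 = -2797/26520 ≈ -0.10547)
C(k) = 1/(-38 + k)
Z = -53873/74 (Z = (1/(-38 - 36) - 577) - 151 = (1/(-74) - 577) - 151 = (-1/74 - 577) - 151 = -42699/74 - 151 = -53873/74 ≈ -728.01)
d + Z = -2797/26520 - 53873/74 = -714459469/981240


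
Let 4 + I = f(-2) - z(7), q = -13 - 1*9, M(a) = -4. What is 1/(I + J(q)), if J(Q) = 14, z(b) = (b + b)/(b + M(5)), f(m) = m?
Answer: 3/10 ≈ 0.30000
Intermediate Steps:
z(b) = 2*b/(-4 + b) (z(b) = (b + b)/(b - 4) = (2*b)/(-4 + b) = 2*b/(-4 + b))
q = -22 (q = -13 - 9 = -22)
I = -32/3 (I = -4 + (-2 - 2*7/(-4 + 7)) = -4 + (-2 - 2*7/3) = -4 + (-2 - 1*14/3) = -4 + (-2 - 14/3) = -4 - 20/3 = -32/3 ≈ -10.667)
1/(I + J(q)) = 1/(-32/3 + 14) = 1/(10/3) = 3/10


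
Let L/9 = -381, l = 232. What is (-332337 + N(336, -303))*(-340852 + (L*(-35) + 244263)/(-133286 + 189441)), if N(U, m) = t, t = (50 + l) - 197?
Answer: 6359363012929064/56155 ≈ 1.1325e+11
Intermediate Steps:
L = -3429 (L = 9*(-381) = -3429)
t = 85 (t = (50 + 232) - 197 = 282 - 197 = 85)
N(U, m) = 85
(-332337 + N(336, -303))*(-340852 + (L*(-35) + 244263)/(-133286 + 189441)) = (-332337 + 85)*(-340852 + (-3429*(-35) + 244263)/(-133286 + 189441)) = -332252*(-340852 + (120015 + 244263)/56155) = -332252*(-340852 + 364278*(1/56155)) = -332252*(-340852 + 364278/56155) = -332252*(-19140179782/56155) = 6359363012929064/56155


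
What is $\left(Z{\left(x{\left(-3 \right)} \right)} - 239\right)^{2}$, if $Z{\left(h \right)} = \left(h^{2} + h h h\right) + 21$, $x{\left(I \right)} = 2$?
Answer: $42436$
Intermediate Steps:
$Z{\left(h \right)} = 21 + h^{2} + h^{3}$ ($Z{\left(h \right)} = \left(h^{2} + h^{2} h\right) + 21 = \left(h^{2} + h^{3}\right) + 21 = 21 + h^{2} + h^{3}$)
$\left(Z{\left(x{\left(-3 \right)} \right)} - 239\right)^{2} = \left(\left(21 + 2^{2} + 2^{3}\right) - 239\right)^{2} = \left(\left(21 + 4 + 8\right) - 239\right)^{2} = \left(33 - 239\right)^{2} = \left(-206\right)^{2} = 42436$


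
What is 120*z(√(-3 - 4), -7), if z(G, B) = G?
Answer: 120*I*√7 ≈ 317.49*I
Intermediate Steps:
120*z(√(-3 - 4), -7) = 120*√(-3 - 4) = 120*√(-7) = 120*(I*√7) = 120*I*√7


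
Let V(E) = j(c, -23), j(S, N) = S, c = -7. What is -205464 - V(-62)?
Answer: -205457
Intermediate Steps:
V(E) = -7
-205464 - V(-62) = -205464 - 1*(-7) = -205464 + 7 = -205457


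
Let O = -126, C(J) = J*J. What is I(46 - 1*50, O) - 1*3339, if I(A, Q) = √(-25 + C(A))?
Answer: -3339 + 3*I ≈ -3339.0 + 3.0*I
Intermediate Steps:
C(J) = J²
I(A, Q) = √(-25 + A²)
I(46 - 1*50, O) - 1*3339 = √(-25 + (46 - 1*50)²) - 1*3339 = √(-25 + (46 - 50)²) - 3339 = √(-25 + (-4)²) - 3339 = √(-25 + 16) - 3339 = √(-9) - 3339 = 3*I - 3339 = -3339 + 3*I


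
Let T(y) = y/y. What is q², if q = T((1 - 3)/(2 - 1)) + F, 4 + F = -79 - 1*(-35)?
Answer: 2209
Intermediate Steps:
F = -48 (F = -4 + (-79 - 1*(-35)) = -4 + (-79 + 35) = -4 - 44 = -48)
T(y) = 1
q = -47 (q = 1 - 48 = -47)
q² = (-47)² = 2209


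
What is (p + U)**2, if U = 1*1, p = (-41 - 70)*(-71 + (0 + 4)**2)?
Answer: 37283236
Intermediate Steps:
p = 6105 (p = -111*(-71 + 4**2) = -111*(-71 + 16) = -111*(-55) = 6105)
U = 1
(p + U)**2 = (6105 + 1)**2 = 6106**2 = 37283236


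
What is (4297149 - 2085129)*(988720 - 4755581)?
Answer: -8332371869220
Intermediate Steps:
(4297149 - 2085129)*(988720 - 4755581) = 2212020*(-3766861) = -8332371869220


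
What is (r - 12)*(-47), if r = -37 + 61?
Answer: -564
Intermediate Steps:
r = 24
(r - 12)*(-47) = (24 - 12)*(-47) = 12*(-47) = -564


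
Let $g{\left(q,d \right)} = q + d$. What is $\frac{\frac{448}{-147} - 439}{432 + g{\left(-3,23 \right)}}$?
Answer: $- \frac{9283}{9492} \approx -0.97798$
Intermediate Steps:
$g{\left(q,d \right)} = d + q$
$\frac{\frac{448}{-147} - 439}{432 + g{\left(-3,23 \right)}} = \frac{\frac{448}{-147} - 439}{432 + \left(23 - 3\right)} = \frac{448 \left(- \frac{1}{147}\right) - 439}{432 + 20} = \frac{- \frac{64}{21} - 439}{452} = \left(- \frac{9283}{21}\right) \frac{1}{452} = - \frac{9283}{9492}$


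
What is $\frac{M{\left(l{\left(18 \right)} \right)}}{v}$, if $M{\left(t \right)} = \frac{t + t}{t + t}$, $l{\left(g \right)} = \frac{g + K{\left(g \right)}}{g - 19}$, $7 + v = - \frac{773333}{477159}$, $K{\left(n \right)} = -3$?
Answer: $- \frac{477159}{4113446} \approx -0.116$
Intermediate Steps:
$v = - \frac{4113446}{477159}$ ($v = -7 - \frac{773333}{477159} = - \frac{4113446}{477159} \approx -8.6207$)
$l{\left(g \right)} = \frac{-3 + g}{-19 + g}$ ($l{\left(g \right)} = \frac{g - 3}{g - 19} = \frac{-3 + g}{-19 + g}$)
$M{\left(t \right)} = 1$ ($M{\left(t \right)} = \frac{2 t}{2 t} = 2 t \frac{1}{2 t} = 1$)
$\frac{M{\left(l{\left(18 \right)} \right)}}{v} = 1 \frac{1}{- \frac{4113446}{477159}} = 1 \left(- \frac{477159}{4113446}\right) = - \frac{477159}{4113446}$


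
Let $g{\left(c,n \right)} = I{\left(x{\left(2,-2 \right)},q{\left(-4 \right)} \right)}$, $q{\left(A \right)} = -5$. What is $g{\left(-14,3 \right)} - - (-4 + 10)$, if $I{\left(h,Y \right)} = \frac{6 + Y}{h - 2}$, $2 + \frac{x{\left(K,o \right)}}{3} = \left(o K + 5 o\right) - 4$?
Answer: $\frac{371}{62} \approx 5.9839$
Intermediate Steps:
$x{\left(K,o \right)} = -18 + 15 o + 3 K o$ ($x{\left(K,o \right)} = -6 + 3 \left(\left(o K + 5 o\right) - 4\right) = -6 + 3 \left(\left(K o + 5 o\right) - 4\right) = -6 + 3 \left(\left(5 o + K o\right) - 4\right) = -6 + 3 \left(-4 + 5 o + K o\right) = -6 + \left(-12 + 15 o + 3 K o\right) = -18 + 15 o + 3 K o$)
$I{\left(h,Y \right)} = \frac{6 + Y}{-2 + h}$
$g{\left(c,n \right)} = - \frac{1}{62}$ ($g{\left(c,n \right)} = \frac{6 - 5}{-2 + \left(-18 + 15 \left(-2\right) + 3 \cdot 2 \left(-2\right)\right)} = \frac{1}{-2 - 60} \cdot 1 = \frac{1}{-62} \cdot 1 = \left(- \frac{1}{62}\right) 1 = - \frac{1}{62}$)
$g{\left(-14,3 \right)} - - (-4 + 10) = - \frac{1}{62} - - (-4 + 10) = - \frac{1}{62} - \left(-1\right) 6 = - \frac{1}{62} - -6 = - \frac{1}{62} + 6 = \frac{371}{62}$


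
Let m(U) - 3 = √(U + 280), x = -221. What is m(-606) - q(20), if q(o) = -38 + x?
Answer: 262 + I*√326 ≈ 262.0 + 18.055*I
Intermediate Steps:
m(U) = 3 + √(280 + U) (m(U) = 3 + √(U + 280) = 3 + √(280 + U))
q(o) = -259 (q(o) = -38 - 221 = -259)
m(-606) - q(20) = (3 + √(280 - 606)) - 1*(-259) = (3 + √(-326)) + 259 = (3 + I*√326) + 259 = 262 + I*√326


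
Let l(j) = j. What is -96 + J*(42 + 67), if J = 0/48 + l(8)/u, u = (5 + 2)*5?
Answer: -2488/35 ≈ -71.086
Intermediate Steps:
u = 35 (u = 7*5 = 35)
J = 8/35 (J = 0/48 + 8/35 = 0*(1/48) + 8*(1/35) = 0 + 8/35 = 8/35 ≈ 0.22857)
-96 + J*(42 + 67) = -96 + 8*(42 + 67)/35 = -96 + (8/35)*109 = -96 + 872/35 = -2488/35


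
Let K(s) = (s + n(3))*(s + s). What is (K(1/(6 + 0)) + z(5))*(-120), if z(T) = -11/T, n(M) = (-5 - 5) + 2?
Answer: 1732/3 ≈ 577.33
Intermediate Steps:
n(M) = -8 (n(M) = -10 + 2 = -8)
K(s) = 2*s*(-8 + s) (K(s) = (s - 8)*(s + s) = (-8 + s)*(2*s) = 2*s*(-8 + s))
(K(1/(6 + 0)) + z(5))*(-120) = (2*(-8 + 1/(6 + 0))/(6 + 0) - 11/5)*(-120) = (2*(-8 + 1/6)/6 - 11*⅕)*(-120) = (2*(⅙)*(-8 + ⅙) - 11/5)*(-120) = (2*(⅙)*(-47/6) - 11/5)*(-120) = (-47/18 - 11/5)*(-120) = -433/90*(-120) = 1732/3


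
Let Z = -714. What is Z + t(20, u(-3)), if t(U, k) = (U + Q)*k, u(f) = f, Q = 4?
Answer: -786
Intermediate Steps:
t(U, k) = k*(4 + U) (t(U, k) = (U + 4)*k = (4 + U)*k = k*(4 + U))
Z + t(20, u(-3)) = -714 - 3*(4 + 20) = -714 - 3*24 = -714 - 72 = -786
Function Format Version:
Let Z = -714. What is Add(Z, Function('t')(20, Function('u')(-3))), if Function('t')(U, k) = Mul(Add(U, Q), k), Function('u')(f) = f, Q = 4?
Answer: -786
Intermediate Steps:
Function('t')(U, k) = Mul(k, Add(4, U)) (Function('t')(U, k) = Mul(Add(U, 4), k) = Mul(Add(4, U), k) = Mul(k, Add(4, U)))
Add(Z, Function('t')(20, Function('u')(-3))) = Add(-714, Mul(-3, Add(4, 20))) = Add(-714, Mul(-3, 24)) = Add(-714, -72) = -786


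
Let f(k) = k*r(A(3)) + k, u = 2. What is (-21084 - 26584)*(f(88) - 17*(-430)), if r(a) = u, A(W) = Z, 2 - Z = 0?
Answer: -361037432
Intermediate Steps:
Z = 2 (Z = 2 - 1*0 = 2 + 0 = 2)
A(W) = 2
r(a) = 2
f(k) = 3*k (f(k) = k*2 + k = 2*k + k = 3*k)
(-21084 - 26584)*(f(88) - 17*(-430)) = (-21084 - 26584)*(3*88 - 17*(-430)) = -47668*(264 + 7310) = -47668*7574 = -361037432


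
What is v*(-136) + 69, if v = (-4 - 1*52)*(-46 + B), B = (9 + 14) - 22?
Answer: -342651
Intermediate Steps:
B = 1 (B = 23 - 22 = 1)
v = 2520 (v = (-4 - 1*52)*(-46 + 1) = (-4 - 52)*(-45) = -56*(-45) = 2520)
v*(-136) + 69 = 2520*(-136) + 69 = -342720 + 69 = -342651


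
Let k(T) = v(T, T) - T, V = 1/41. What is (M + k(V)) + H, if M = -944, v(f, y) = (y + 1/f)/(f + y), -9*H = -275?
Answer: -26741/369 ≈ -72.469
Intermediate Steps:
H = 275/9 (H = -1/9*(-275) = 275/9 ≈ 30.556)
v(f, y) = (y + 1/f)/(f + y)
V = 1/41 ≈ 0.024390
k(T) = -T + (1 + T**2)/(2*T**2) (k(T) = (1 + T*T)/(T*(T + T)) - T = (1 + T**2)/(T*((2*T))) - T = (1/(2*T))*(1 + T**2)/T - T = (1 + T**2)/(2*T**2) - T = -T + (1 + T**2)/(2*T**2))
(M + k(V)) + H = (-944 + (1/2 + 1/(2*41**(-2)) - 1*1/41)) + 275/9 = (-944 + (1/2 + (1/2)*1681 - 1/41)) + 275/9 = (-944 + (1/2 + 1681/2 - 1/41)) + 275/9 = (-944 + 34480/41) + 275/9 = -4224/41 + 275/9 = -26741/369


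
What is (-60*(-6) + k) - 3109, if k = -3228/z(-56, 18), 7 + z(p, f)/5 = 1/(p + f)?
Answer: -1182417/445 ≈ -2657.1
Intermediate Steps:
z(p, f) = -35 + 5/(f + p) (z(p, f) = -35 + 5/(p + f) = -35 + 5/(f + p))
k = 40888/445 (k = -3228*(18 - 56)/(5*(1 - 7*18 - 7*(-56))) = -3228*(-38/(5*(1 - 126 + 392))) = -3228/(5*(-1/38)*267) = -3228/(-1335/38) = -3228*(-38/1335) = 40888/445 ≈ 91.883)
(-60*(-6) + k) - 3109 = (-60*(-6) + 40888/445) - 3109 = (360 + 40888/445) - 3109 = 201088/445 - 3109 = -1182417/445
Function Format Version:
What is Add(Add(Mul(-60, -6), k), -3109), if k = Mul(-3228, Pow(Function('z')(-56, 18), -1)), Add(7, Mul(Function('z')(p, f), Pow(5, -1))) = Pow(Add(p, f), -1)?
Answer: Rational(-1182417, 445) ≈ -2657.1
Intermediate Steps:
Function('z')(p, f) = Add(-35, Mul(5, Pow(Add(f, p), -1))) (Function('z')(p, f) = Add(-35, Mul(5, Pow(Add(p, f), -1))) = Add(-35, Mul(5, Pow(Add(f, p), -1))))
k = Rational(40888, 445) (k = Mul(-3228, Pow(Mul(5, Pow(Add(18, -56), -1), Add(1, Mul(-7, 18), Mul(-7, -56))), -1)) = Mul(-3228, Pow(Mul(5, Pow(-38, -1), Add(1, -126, 392)), -1)) = Mul(-3228, Pow(Mul(5, Rational(-1, 38), 267), -1)) = Mul(-3228, Pow(Rational(-1335, 38), -1)) = Mul(-3228, Rational(-38, 1335)) = Rational(40888, 445) ≈ 91.883)
Add(Add(Mul(-60, -6), k), -3109) = Add(Add(Mul(-60, -6), Rational(40888, 445)), -3109) = Add(Add(360, Rational(40888, 445)), -3109) = Add(Rational(201088, 445), -3109) = Rational(-1182417, 445)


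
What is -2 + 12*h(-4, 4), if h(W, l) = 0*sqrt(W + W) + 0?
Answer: -2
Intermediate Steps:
h(W, l) = 0 (h(W, l) = 0*sqrt(2*W) + 0 = 0*(sqrt(2)*sqrt(W)) + 0 = 0 + 0 = 0)
-2 + 12*h(-4, 4) = -2 + 12*0 = -2 + 0 = -2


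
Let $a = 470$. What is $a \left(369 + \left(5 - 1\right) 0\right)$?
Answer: $173430$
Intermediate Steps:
$a \left(369 + \left(5 - 1\right) 0\right) = 470 \left(369 + \left(5 - 1\right) 0\right) = 470 \left(369 + 4 \cdot 0\right) = 470 \left(369 + 0\right) = 470 \cdot 369 = 173430$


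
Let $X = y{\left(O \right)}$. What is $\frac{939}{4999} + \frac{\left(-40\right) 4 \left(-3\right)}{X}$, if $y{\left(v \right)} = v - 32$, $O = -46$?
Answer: $- \frac{387713}{64987} \approx -5.966$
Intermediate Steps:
$y{\left(v \right)} = -32 + v$
$X = -78$ ($X = -32 - 46 = -78$)
$\frac{939}{4999} + \frac{\left(-40\right) 4 \left(-3\right)}{X} = \frac{939}{4999} + \frac{\left(-40\right) 4 \left(-3\right)}{-78} = 939 \cdot \frac{1}{4999} + \left(-40\right) \left(-12\right) \left(- \frac{1}{78}\right) = \frac{939}{4999} + 480 \left(- \frac{1}{78}\right) = \frac{939}{4999} - \frac{80}{13} = - \frac{387713}{64987}$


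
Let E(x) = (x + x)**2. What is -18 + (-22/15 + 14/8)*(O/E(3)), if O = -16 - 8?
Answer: -1637/90 ≈ -18.189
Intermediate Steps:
E(x) = 4*x**2 (E(x) = (2*x)**2 = 4*x**2)
O = -24
-18 + (-22/15 + 14/8)*(O/E(3)) = -18 + (-22/15 + 14/8)*(-24/(4*3**2)) = -18 + (-22*1/15 + 14*(1/8))*(-24/(4*9)) = -18 + (-22/15 + 7/4)*(-24/36) = -18 + 17*(-24*1/36)/60 = -18 + (17/60)*(-2/3) = -18 - 17/90 = -1637/90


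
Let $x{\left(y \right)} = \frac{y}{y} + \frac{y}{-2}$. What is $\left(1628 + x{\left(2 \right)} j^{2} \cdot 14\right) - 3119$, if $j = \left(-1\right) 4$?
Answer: $-1491$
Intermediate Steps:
$x{\left(y \right)} = 1 - \frac{y}{2}$ ($x{\left(y \right)} = 1 + y \left(- \frac{1}{2}\right) = 1 - \frac{y}{2}$)
$j = -4$
$\left(1628 + x{\left(2 \right)} j^{2} \cdot 14\right) - 3119 = \left(1628 + \left(1 - 1\right) \left(-4\right)^{2} \cdot 14\right) - 3119 = \left(1628 + \left(1 - 1\right) 16 \cdot 14\right) - 3119 = \left(1628 + 0 \cdot 16 \cdot 14\right) - 3119 = \left(1628 + 0 \cdot 14\right) - 3119 = \left(1628 + 0\right) - 3119 = 1628 - 3119 = -1491$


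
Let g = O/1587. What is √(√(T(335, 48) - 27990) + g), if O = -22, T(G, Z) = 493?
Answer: √(-66 + 4761*I*√27497)/69 ≈ 9.1052 + 9.1059*I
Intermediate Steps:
g = -22/1587 ≈ -0.013863
√(√(T(335, 48) - 27990) + g) = √(√(493 - 27990) - 22/1587) = √(√(-27497) - 22/1587) = √(I*√27497 - 22/1587) = √(-22/1587 + I*√27497)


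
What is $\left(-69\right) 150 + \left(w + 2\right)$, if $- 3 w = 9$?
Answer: $-10351$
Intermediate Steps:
$w = -3$ ($w = \left(- \frac{1}{3}\right) 9 = -3$)
$\left(-69\right) 150 + \left(w + 2\right) = \left(-69\right) 150 + \left(-3 + 2\right) = -10350 - 1 = -10351$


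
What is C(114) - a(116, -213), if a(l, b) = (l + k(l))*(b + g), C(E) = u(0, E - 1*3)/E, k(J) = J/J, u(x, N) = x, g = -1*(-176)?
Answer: 4329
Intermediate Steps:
g = 176
k(J) = 1
C(E) = 0 (C(E) = 0/E = 0)
a(l, b) = (1 + l)*(176 + b) (a(l, b) = (l + 1)*(b + 176) = (1 + l)*(176 + b))
C(114) - a(116, -213) = 0 - (176 - 213 + 176*116 - 213*116) = 0 - (176 - 213 + 20416 - 24708) = 0 - 1*(-4329) = 0 + 4329 = 4329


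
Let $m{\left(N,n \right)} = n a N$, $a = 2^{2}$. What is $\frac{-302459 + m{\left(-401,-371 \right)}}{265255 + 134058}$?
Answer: $\frac{292625}{399313} \approx 0.73282$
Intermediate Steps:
$a = 4$
$m{\left(N,n \right)} = 4 N n$ ($m{\left(N,n \right)} = n 4 N = 4 n N = 4 N n$)
$\frac{-302459 + m{\left(-401,-371 \right)}}{265255 + 134058} = \frac{-302459 + 4 \left(-401\right) \left(-371\right)}{265255 + 134058} = \frac{-302459 + 595084}{399313} = 292625 \cdot \frac{1}{399313} = \frac{292625}{399313}$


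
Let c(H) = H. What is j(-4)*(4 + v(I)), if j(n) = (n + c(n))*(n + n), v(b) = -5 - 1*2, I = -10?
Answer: -192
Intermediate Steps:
v(b) = -7 (v(b) = -5 - 2 = -7)
j(n) = 4*n**2 (j(n) = (n + n)*(n + n) = (2*n)*(2*n) = 4*n**2)
j(-4)*(4 + v(I)) = (4*(-4)**2)*(4 - 7) = (4*16)*(-3) = 64*(-3) = -192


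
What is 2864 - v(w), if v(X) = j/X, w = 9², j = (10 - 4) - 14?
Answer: 231992/81 ≈ 2864.1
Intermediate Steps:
j = -8 (j = 6 - 14 = -8)
w = 81
v(X) = -8/X
2864 - v(w) = 2864 - (-8)/81 = 2864 - 1*(-8/81) = 2864 + 8/81 = 231992/81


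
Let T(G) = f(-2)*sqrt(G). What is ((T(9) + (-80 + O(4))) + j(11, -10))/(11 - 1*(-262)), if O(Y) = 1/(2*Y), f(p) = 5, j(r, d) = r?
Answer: -431/2184 ≈ -0.19734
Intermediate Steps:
O(Y) = 1/(2*Y)
T(G) = 5*sqrt(G)
((T(9) + (-80 + O(4))) + j(11, -10))/(11 - 1*(-262)) = ((5*sqrt(9) + (-80 + (1/2)/4)) + 11)/(11 - 1*(-262)) = ((5*3 + (-80 + (1/2)*(1/4))) + 11)/(11 + 262) = ((15 + (-80 + 1/8)) + 11)/273 = ((15 - 639/8) + 11)*(1/273) = (-519/8 + 11)*(1/273) = -431/8*1/273 = -431/2184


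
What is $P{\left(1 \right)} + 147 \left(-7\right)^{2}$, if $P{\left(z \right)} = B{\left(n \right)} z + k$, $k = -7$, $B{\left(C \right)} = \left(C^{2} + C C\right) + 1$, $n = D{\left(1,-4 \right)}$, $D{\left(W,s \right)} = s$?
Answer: $7229$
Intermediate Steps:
$n = -4$
$B{\left(C \right)} = 1 + 2 C^{2}$ ($B{\left(C \right)} = \left(C^{2} + C^{2}\right) + 1 = 2 C^{2} + 1 = 1 + 2 C^{2}$)
$P{\left(z \right)} = -7 + 33 z$ ($P{\left(z \right)} = \left(1 + 2 \left(-4\right)^{2}\right) z - 7 = \left(1 + 2 \cdot 16\right) z - 7 = \left(1 + 32\right) z - 7 = 33 z - 7 = -7 + 33 z$)
$P{\left(1 \right)} + 147 \left(-7\right)^{2} = \left(-7 + 33 \cdot 1\right) + 147 \left(-7\right)^{2} = \left(-7 + 33\right) + 147 \cdot 49 = 26 + 7203 = 7229$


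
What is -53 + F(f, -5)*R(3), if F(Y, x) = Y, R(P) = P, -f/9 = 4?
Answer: -161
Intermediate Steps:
f = -36 (f = -9*4 = -36)
-53 + F(f, -5)*R(3) = -53 - 36*3 = -53 - 108 = -161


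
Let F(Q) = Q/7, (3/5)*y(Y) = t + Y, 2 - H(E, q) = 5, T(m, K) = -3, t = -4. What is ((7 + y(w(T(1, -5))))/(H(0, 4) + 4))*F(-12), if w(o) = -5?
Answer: 96/7 ≈ 13.714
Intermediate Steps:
H(E, q) = -3 (H(E, q) = 2 - 1*5 = 2 - 5 = -3)
y(Y) = -20/3 + 5*Y/3 (y(Y) = 5*(-4 + Y)/3 = -20/3 + 5*Y/3)
F(Q) = Q/7 (F(Q) = Q*(1/7) = Q/7)
((7 + y(w(T(1, -5))))/(H(0, 4) + 4))*F(-12) = ((7 + (-20/3 + (5/3)*(-5)))/(-3 + 4))*((1/7)*(-12)) = ((7 + (-20/3 - 25/3))/1)*(-12/7) = ((7 - 15)*1)*(-12/7) = -8*1*(-12/7) = -8*(-12/7) = 96/7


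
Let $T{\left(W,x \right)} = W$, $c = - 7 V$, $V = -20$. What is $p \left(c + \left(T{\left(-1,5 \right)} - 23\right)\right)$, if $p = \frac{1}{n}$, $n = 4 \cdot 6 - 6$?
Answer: $\frac{58}{9} \approx 6.4444$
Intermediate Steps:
$c = 140$ ($c = \left(-7\right) \left(-20\right) = 140$)
$n = 18$ ($n = 24 - 6 = 18$)
$p = \frac{1}{18} \approx 0.055556$
$p \left(c + \left(T{\left(-1,5 \right)} - 23\right)\right) = \frac{140 - 24}{18} = \frac{1}{18} \cdot 116 = \frac{58}{9}$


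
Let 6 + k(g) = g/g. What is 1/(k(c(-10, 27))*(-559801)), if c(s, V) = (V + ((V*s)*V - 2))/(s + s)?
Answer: 1/2799005 ≈ 3.5727e-7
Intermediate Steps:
c(s, V) = (-2 + V + s*V²)/(2*s) (c(s, V) = (V + (s*V² - 2))/((2*s)) = (V + (-2 + s*V²))*(1/(2*s)) = (-2 + V + s*V²)*(1/(2*s)) = (-2 + V + s*V²)/(2*s))
k(g) = -5 (k(g) = -6 + g/g = -6 + 1 = -5)
1/(k(c(-10, 27))*(-559801)) = 1/(-5*(-559801)) = -⅕*(-1/559801) = 1/2799005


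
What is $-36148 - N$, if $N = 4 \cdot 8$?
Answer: $-36180$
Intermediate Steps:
$N = 32$
$-36148 - N = -36148 - 32 = -36180$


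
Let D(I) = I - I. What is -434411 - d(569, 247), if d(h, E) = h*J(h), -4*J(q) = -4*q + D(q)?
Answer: -758172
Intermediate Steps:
D(I) = 0
J(q) = q (J(q) = -(-4*q + 0)/4 = -(-1)*q = q)
d(h, E) = h² (d(h, E) = h*h = h²)
-434411 - d(569, 247) = -434411 - 1*569² = -434411 - 1*323761 = -434411 - 323761 = -758172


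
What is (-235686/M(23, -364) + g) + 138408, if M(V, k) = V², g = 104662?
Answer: 128348344/529 ≈ 2.4262e+5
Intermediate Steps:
(-235686/M(23, -364) + g) + 138408 = (-235686/(23²) + 104662) + 138408 = (-235686/529 + 104662) + 138408 = 55130512/529 + 138408 = 128348344/529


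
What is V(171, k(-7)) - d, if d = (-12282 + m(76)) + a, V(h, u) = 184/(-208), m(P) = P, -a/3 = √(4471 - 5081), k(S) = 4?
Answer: 317333/26 + 3*I*√610 ≈ 12205.0 + 74.094*I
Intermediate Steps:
a = -3*I*√610 (a = -3*√(4471 - 5081) = -3*I*√610 ≈ -74.094*I)
V(h, u) = -23/26 (V(h, u) = 184*(-1/208) = -23/26)
d = -12206 - 3*I*√610 (d = (-12282 + 76) - 3*I*√610 = -12206 - 3*I*√610 ≈ -12206.0 - 74.094*I)
V(171, k(-7)) - d = -23/26 - (-12206 - 3*I*√610) = -23/26 + (12206 + 3*I*√610) = 317333/26 + 3*I*√610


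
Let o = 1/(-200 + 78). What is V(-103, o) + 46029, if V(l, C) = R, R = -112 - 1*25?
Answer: 45892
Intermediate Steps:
o = -1/122 (o = 1/(-122) = -1/122 ≈ -0.0081967)
R = -137 (R = -112 - 25 = -137)
V(l, C) = -137
V(-103, o) + 46029 = -137 + 46029 = 45892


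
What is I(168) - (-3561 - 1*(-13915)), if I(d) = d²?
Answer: 17870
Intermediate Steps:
I(168) - (-3561 - 1*(-13915)) = 168² - (-3561 - 1*(-13915)) = 28224 - (-3561 + 13915) = 28224 - 1*10354 = 28224 - 10354 = 17870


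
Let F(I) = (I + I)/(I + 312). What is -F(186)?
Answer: -62/83 ≈ -0.74699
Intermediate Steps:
F(I) = 2*I/(312 + I) (F(I) = (2*I)/(312 + I) = 2*I/(312 + I))
-F(186) = -2*186/(312 + 186) = -2*186/498 = -1*62/83 = -62/83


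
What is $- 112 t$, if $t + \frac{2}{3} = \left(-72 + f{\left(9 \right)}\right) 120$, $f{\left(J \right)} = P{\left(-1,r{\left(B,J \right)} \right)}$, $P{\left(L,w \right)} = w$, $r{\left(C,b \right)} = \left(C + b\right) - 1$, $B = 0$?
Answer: $\frac{2580704}{3} \approx 8.6024 \cdot 10^{5}$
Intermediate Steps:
$r{\left(C,b \right)} = -1 + C + b$
$f{\left(J \right)} = -1 + J$ ($f{\left(J \right)} = -1 + 0 + J = -1 + J$)
$t = - \frac{23042}{3}$ ($t = - \frac{2}{3} + \left(-72 + \left(-1 + 9\right)\right) 120 = - \frac{2}{3} + \left(-72 + 8\right) 120 = - \frac{2}{3} - 7680 = - \frac{23042}{3} \approx -7680.7$)
$- 112 t = \left(-112\right) \left(- \frac{23042}{3}\right) = \frac{2580704}{3}$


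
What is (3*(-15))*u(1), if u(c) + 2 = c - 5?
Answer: 270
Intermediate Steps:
u(c) = -7 + c (u(c) = -2 + (c - 5) = -2 + (-5 + c) = -7 + c)
(3*(-15))*u(1) = (3*(-15))*(-7 + 1) = -45*(-6) = 270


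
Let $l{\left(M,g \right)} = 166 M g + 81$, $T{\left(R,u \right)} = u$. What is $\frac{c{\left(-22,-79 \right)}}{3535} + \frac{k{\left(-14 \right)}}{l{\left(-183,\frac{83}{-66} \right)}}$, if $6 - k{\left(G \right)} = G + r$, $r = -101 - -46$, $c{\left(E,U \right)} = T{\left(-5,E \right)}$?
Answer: $- \frac{181379}{42533120} \approx -0.0042644$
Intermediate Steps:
$c{\left(E,U \right)} = E$
$l{\left(M,g \right)} = 81 + 166 M g$ ($l{\left(M,g \right)} = 166 M g + 81 = 81 + 166 M g$)
$r = -55$ ($r = -101 + 46 = -55$)
$k{\left(G \right)} = 61 - G$ ($k{\left(G \right)} = 6 - \left(G - 55\right) = 6 - \left(-55 + G\right) = 61 - G$)
$\frac{c{\left(-22,-79 \right)}}{3535} + \frac{k{\left(-14 \right)}}{l{\left(-183,\frac{83}{-66} \right)}} = - \frac{22}{3535} + \frac{61 - -14}{81 + 166 \left(-183\right) \frac{83}{-66}} = \left(-22\right) \frac{1}{3535} + \frac{61 + 14}{81 + 166 \left(-183\right) 83 \left(- \frac{1}{66}\right)} = - \frac{22}{3535} + \frac{75}{81 + 166 \left(-183\right) \left(- \frac{83}{66}\right)} = - \frac{22}{3535} + \frac{75}{81 + \frac{420229}{11}} = - \frac{22}{3535} + \frac{75}{\frac{421120}{11}} = - \frac{22}{3535} + 75 \cdot \frac{11}{421120} = - \frac{22}{3535} + \frac{165}{84224} = - \frac{181379}{42533120}$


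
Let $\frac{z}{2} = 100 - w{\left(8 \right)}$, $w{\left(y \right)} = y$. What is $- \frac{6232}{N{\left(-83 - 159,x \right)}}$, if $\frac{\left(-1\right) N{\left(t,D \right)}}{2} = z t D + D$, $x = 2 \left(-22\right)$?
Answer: $\frac{779}{489797} \approx 0.0015905$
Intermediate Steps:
$x = -44$
$z = 184$ ($z = 2 \left(100 - 8\right) = 2 \cdot 92 = 184$)
$N{\left(t,D \right)} = - 2 D - 368 D t$ ($N{\left(t,D \right)} = - 2 \left(184 t D + D\right) = - 2 \left(184 D t + D\right) = - 2 \left(D + 184 D t\right) = - 2 D - 368 D t$)
$- \frac{6232}{N{\left(-83 - 159,x \right)}} = - \frac{6232}{\left(-2\right) \left(-44\right) \left(1 + 184 \left(-83 - 159\right)\right)} = - \frac{6232}{\left(-2\right) \left(-44\right) \left(1 + 184 \left(-242\right)\right)} = - \frac{6232}{\left(-2\right) \left(-44\right) \left(1 - 44528\right)} = - \frac{6232}{\left(-2\right) \left(-44\right) \left(-44527\right)} = - \frac{6232}{-3918376} = \left(-6232\right) \left(- \frac{1}{3918376}\right) = \frac{779}{489797}$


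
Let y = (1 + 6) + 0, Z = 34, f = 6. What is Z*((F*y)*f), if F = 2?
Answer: 2856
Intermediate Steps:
y = 7 (y = 7 + 0 = 7)
Z*((F*y)*f) = 34*((2*7)*6) = 34*(14*6) = 34*84 = 2856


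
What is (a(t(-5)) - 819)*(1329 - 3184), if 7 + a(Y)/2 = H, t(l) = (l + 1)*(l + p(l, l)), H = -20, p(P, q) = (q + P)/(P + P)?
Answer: 1619415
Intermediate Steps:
p(P, q) = (P + q)/(2*P) (p(P, q) = (P + q)/((2*P)) = (P + q)*(1/(2*P)) = (P + q)/(2*P))
t(l) = (1 + l)**2 (t(l) = (l + 1)*(l + (l + l)/(2*l)) = (1 + l)*(l + (2*l)/(2*l)) = (1 + l)*(l + 1) = (1 + l)*(1 + l) = (1 + l)**2)
a(Y) = -54 (a(Y) = -14 + 2*(-20) = -14 - 40 = -54)
(a(t(-5)) - 819)*(1329 - 3184) = (-54 - 819)*(1329 - 3184) = -873*(-1855) = 1619415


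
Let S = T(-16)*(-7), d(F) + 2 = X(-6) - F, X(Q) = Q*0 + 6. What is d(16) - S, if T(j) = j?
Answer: -124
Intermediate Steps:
X(Q) = 6 (X(Q) = 0 + 6 = 6)
d(F) = 4 - F (d(F) = -2 + (6 - F) = 4 - F)
S = 112 (S = -16*(-7) = 112)
d(16) - S = (4 - 1*16) - 1*112 = (4 - 16) - 112 = -12 - 112 = -124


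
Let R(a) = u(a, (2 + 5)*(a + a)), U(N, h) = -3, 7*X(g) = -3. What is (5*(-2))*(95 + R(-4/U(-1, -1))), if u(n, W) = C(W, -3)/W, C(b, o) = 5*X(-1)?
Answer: -185975/196 ≈ -948.85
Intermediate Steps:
X(g) = -3/7 (X(g) = (1/7)*(-3) = -3/7)
C(b, o) = -15/7 (C(b, o) = 5*(-3/7) = -15/7)
u(n, W) = -15/(7*W)
R(a) = -15/(98*a) (R(a) = -15*1/((2 + 5)*(a + a))/7 = -15*1/(14*a)/7 = -15/(98*a))
(5*(-2))*(95 + R(-4/U(-1, -1))) = (5*(-2))*(95 - 15/(98*((-4/(-3))))) = -10*(95 - 15/(98*((-4*(-1/3))))) = -10*(95 - 15/(98*4/3)) = -10*(95 - 15/98*3/4) = -10*(95 - 45/392) = -10*37195/392 = -185975/196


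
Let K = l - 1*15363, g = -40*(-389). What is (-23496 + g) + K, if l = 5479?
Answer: -17820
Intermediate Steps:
g = 15560
K = -9884 (K = 5479 - 1*15363 = 5479 - 15363 = -9884)
(-23496 + g) + K = (-23496 + 15560) - 9884 = -7936 - 9884 = -17820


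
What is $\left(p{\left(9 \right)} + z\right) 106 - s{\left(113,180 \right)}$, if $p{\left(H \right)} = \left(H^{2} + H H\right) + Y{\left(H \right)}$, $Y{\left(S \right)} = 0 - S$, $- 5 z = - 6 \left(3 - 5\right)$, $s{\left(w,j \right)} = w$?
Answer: $\frac{79253}{5} \approx 15851.0$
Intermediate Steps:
$z = - \frac{12}{5}$ ($z = - \frac{\left(-6\right) \left(3 - 5\right)}{5} = - \frac{\left(-6\right) \left(-2\right)}{5} = \left(- \frac{1}{5}\right) 12 = - \frac{12}{5} \approx -2.4$)
$Y{\left(S \right)} = - S$
$p{\left(H \right)} = - H + 2 H^{2}$ ($p{\left(H \right)} = \left(H^{2} + H H\right) - H = \left(H^{2} + H^{2}\right) - H = 2 H^{2} - H = - H + 2 H^{2}$)
$\left(p{\left(9 \right)} + z\right) 106 - s{\left(113,180 \right)} = \left(9 \left(-1 + 2 \cdot 9\right) - \frac{12}{5}\right) 106 - 113 = \left(9 \left(-1 + 18\right) - \frac{12}{5}\right) 106 - 113 = \left(9 \cdot 17 - \frac{12}{5}\right) 106 - 113 = \left(153 - \frac{12}{5}\right) 106 - 113 = \frac{753}{5} \cdot 106 - 113 = \frac{79818}{5} - 113 = \frac{79253}{5}$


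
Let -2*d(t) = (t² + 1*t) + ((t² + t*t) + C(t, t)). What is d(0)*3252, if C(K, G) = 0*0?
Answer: 0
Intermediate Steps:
C(K, G) = 0
d(t) = -3*t²/2 - t/2 (d(t) = -((t² + 1*t) + ((t² + t*t) + 0))/2 = -((t² + t) + ((t² + t²) + 0))/2 = -((t + t²) + (2*t² + 0))/2 = -((t + t²) + 2*t²)/2 = -(t + 3*t²)/2 = -3*t²/2 - t/2)
d(0)*3252 = ((½)*0*(-1 - 3*0))*3252 = ((½)*0*(-1 + 0))*3252 = ((½)*0*(-1))*3252 = 0*3252 = 0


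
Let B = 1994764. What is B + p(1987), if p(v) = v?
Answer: 1996751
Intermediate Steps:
B + p(1987) = 1994764 + 1987 = 1996751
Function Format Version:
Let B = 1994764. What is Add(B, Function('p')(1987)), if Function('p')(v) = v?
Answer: 1996751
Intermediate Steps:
Add(B, Function('p')(1987)) = Add(1994764, 1987) = 1996751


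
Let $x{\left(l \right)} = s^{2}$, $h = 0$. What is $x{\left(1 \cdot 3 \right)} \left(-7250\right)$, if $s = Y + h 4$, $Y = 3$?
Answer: $-65250$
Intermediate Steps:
$s = 3$ ($s = 3 + 0 \cdot 4 = 3 + 0 = 3$)
$x{\left(l \right)} = 9$ ($x{\left(l \right)} = 3^{2} = 9$)
$x{\left(1 \cdot 3 \right)} \left(-7250\right) = 9 \left(-7250\right) = -65250$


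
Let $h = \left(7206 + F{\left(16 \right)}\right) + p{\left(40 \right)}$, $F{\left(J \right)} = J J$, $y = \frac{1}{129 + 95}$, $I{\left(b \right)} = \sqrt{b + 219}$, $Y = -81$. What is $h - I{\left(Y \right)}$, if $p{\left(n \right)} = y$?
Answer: $\frac{1671489}{224} - \sqrt{138} \approx 7450.3$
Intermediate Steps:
$I{\left(b \right)} = \sqrt{219 + b}$
$y = \frac{1}{224} \approx 0.0044643$
$p{\left(n \right)} = \frac{1}{224}$
$F{\left(J \right)} = J^{2}$
$h = \frac{1671489}{224}$ ($h = \left(7206 + 16^{2}\right) + \frac{1}{224} = \left(7206 + 256\right) + \frac{1}{224} = 7462 + \frac{1}{224} = \frac{1671489}{224} \approx 7462.0$)
$h - I{\left(Y \right)} = \frac{1671489}{224} - \sqrt{219 - 81} = \frac{1671489}{224} - \sqrt{138}$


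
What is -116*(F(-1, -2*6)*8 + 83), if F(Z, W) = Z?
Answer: -8700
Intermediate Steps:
-116*(F(-1, -2*6)*8 + 83) = -116*(-1*8 + 83) = -116*(-8 + 83) = -116*75 = -8700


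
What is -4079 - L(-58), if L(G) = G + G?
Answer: -3963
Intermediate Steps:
L(G) = 2*G
-4079 - L(-58) = -4079 - 2*(-58) = -4079 - 1*(-116) = -4079 + 116 = -3963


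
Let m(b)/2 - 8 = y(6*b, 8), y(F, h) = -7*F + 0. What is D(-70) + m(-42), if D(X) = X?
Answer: 3474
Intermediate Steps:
y(F, h) = -7*F
m(b) = 16 - 84*b (m(b) = 16 + 2*(-42*b) = 16 - 84*b)
D(-70) + m(-42) = -70 + (16 - 84*(-42)) = -70 + (16 + 3528) = -70 + 3544 = 3474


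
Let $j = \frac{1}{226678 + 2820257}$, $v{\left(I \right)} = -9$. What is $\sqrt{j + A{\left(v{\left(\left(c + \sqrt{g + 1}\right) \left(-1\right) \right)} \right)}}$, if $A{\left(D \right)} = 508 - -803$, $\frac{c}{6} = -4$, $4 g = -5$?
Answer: $\frac{\sqrt{12171078707375910}}{3046935} \approx 36.208$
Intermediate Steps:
$g = - \frac{5}{4}$ ($g = \frac{1}{4} \left(-5\right) = - \frac{5}{4} \approx -1.25$)
$c = -24$ ($c = 6 \left(-4\right) = -24$)
$A{\left(D \right)} = 1311$ ($A{\left(D \right)} = 508 + 803 = 1311$)
$j = \frac{1}{3046935} \approx 3.282 \cdot 10^{-7}$
$\sqrt{j + A{\left(v{\left(\left(c + \sqrt{g + 1}\right) \left(-1\right) \right)} \right)}} = \sqrt{\frac{1}{3046935} + 1311} = \sqrt{\frac{3994531786}{3046935}} = \frac{\sqrt{12171078707375910}}{3046935}$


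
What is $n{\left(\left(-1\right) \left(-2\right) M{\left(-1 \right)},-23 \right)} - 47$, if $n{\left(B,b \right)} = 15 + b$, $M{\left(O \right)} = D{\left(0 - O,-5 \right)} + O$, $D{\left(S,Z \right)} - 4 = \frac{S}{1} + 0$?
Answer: $-55$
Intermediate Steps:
$D{\left(S,Z \right)} = 4 + S$ ($D{\left(S,Z \right)} = 4 + \left(\frac{S}{1} + 0\right) = 4 + \left(1 S + 0\right) = 4 + \left(S + 0\right) = 4 + S$)
$M{\left(O \right)} = 4$ ($M{\left(O \right)} = \left(4 + \left(0 - O\right)\right) + O = \left(4 - O\right) + O = 4$)
$n{\left(\left(-1\right) \left(-2\right) M{\left(-1 \right)},-23 \right)} - 47 = \left(15 - 23\right) - 47 = -8 - 47 = -55$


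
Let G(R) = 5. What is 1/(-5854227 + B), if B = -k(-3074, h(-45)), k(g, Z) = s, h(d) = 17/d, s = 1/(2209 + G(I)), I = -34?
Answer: -2214/12961258579 ≈ -1.7082e-7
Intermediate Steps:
s = 1/2214 (s = 1/(2209 + 5) = 1/2214 ≈ 0.00045167)
k(g, Z) = 1/2214
B = -1/2214 (B = -1*1/2214 = -1/2214 ≈ -0.00045167)
1/(-5854227 + B) = 1/(-5854227 - 1/2214) = 1/(-12961258579/2214) = -2214/12961258579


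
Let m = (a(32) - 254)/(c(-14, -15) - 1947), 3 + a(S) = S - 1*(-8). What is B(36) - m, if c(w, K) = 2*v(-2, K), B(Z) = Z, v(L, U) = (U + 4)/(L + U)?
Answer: 38293/1067 ≈ 35.888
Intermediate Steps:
v(L, U) = (4 + U)/(L + U)
a(S) = 5 + S (a(S) = -3 + (S - 1*(-8)) = -3 + (S + 8) = -3 + (8 + S) = 5 + S)
c(w, K) = 2*(4 + K)/(-2 + K) (c(w, K) = 2*((4 + K)/(-2 + K)) = 2*(4 + K)/(-2 + K))
m = 119/1067 (m = ((5 + 32) - 254)/(2*(4 - 15)/(-2 - 15) - 1947) = (37 - 254)/(2*(-11)/(-17) - 1947) = -217/(2*(-1/17)*(-11) - 1947) = -217/(22/17 - 1947) = -217/(-33077/17) = -217*(-17/33077) = 119/1067 ≈ 0.11153)
B(36) - m = 36 - 1*119/1067 = 36 - 119/1067 = 38293/1067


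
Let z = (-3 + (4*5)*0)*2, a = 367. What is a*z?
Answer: -2202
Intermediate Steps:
z = -6 (z = (-3 + 20*0)*2 = (-3 + 0)*2 = -3*2 = -6)
a*z = 367*(-6) = -2202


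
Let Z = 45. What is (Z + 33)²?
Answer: 6084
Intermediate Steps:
(Z + 33)² = (45 + 33)² = 78² = 6084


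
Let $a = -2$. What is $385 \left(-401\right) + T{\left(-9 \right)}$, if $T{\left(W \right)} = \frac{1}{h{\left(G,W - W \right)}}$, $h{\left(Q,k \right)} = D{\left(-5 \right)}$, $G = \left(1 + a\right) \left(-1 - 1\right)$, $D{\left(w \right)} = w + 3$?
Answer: $- \frac{308771}{2} \approx -1.5439 \cdot 10^{5}$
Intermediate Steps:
$D{\left(w \right)} = 3 + w$
$G = 2$ ($G = \left(1 - 2\right) \left(-1 - 1\right) = \left(-1\right) \left(-2\right) = 2$)
$h{\left(Q,k \right)} = -2$ ($h{\left(Q,k \right)} = 3 - 5 = -2$)
$T{\left(W \right)} = - \frac{1}{2}$ ($T{\left(W \right)} = \frac{1}{-2} = - \frac{1}{2}$)
$385 \left(-401\right) + T{\left(-9 \right)} = 385 \left(-401\right) - \frac{1}{2} = -154385 - \frac{1}{2} = - \frac{308771}{2}$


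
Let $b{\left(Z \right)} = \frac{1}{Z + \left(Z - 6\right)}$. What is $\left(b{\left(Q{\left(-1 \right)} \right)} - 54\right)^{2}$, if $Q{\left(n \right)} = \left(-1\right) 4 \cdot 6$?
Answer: $\frac{8508889}{2916} \approx 2918.0$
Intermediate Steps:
$Q{\left(n \right)} = -24$ ($Q{\left(n \right)} = \left(-4\right) 6 = -24$)
$b{\left(Z \right)} = \frac{1}{-6 + 2 Z}$ ($b{\left(Z \right)} = \frac{1}{Z + \left(-6 + Z\right)} = \frac{1}{-6 + 2 Z}$)
$\left(b{\left(Q{\left(-1 \right)} \right)} - 54\right)^{2} = \left(\frac{1}{2 \left(-3 - 24\right)} - 54\right)^{2} = \left(\frac{1}{2 \left(-27\right)} - 54\right)^{2} = \left(\frac{1}{2} \left(- \frac{1}{27}\right) - 54\right)^{2} = \left(- \frac{1}{54} - 54\right)^{2} = \left(- \frac{2917}{54}\right)^{2} = \frac{8508889}{2916}$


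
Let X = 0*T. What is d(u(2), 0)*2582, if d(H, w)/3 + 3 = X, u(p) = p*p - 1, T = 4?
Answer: -23238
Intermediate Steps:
u(p) = -1 + p**2 (u(p) = p**2 - 1 = -1 + p**2)
X = 0 (X = 0*4 = 0)
d(H, w) = -9 (d(H, w) = -9 + 3*0 = -9 + 0 = -9)
d(u(2), 0)*2582 = -9*2582 = -23238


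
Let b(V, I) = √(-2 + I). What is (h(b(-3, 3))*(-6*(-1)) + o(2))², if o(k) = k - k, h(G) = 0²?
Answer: 0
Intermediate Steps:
h(G) = 0
o(k) = 0
(h(b(-3, 3))*(-6*(-1)) + o(2))² = (0*(-6*(-1)) + 0)² = (0*6 + 0)² = (0 + 0)² = 0² = 0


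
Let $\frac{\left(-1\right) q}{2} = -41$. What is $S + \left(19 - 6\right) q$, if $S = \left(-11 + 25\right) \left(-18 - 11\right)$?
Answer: $660$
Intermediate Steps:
$q = 82$ ($q = \left(-2\right) \left(-41\right) = 82$)
$S = -406$ ($S = 14 \left(-29\right) = -406$)
$S + \left(19 - 6\right) q = -406 + \left(19 - 6\right) 82 = -406 + 13 \cdot 82 = -406 + 1066 = 660$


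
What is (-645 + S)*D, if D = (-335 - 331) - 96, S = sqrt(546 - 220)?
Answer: 491490 - 762*sqrt(326) ≈ 4.7773e+5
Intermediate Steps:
S = sqrt(326) ≈ 18.055
D = -762 (D = -666 - 96 = -762)
(-645 + S)*D = (-645 + sqrt(326))*(-762) = 491490 - 762*sqrt(326)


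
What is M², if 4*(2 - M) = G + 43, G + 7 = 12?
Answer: 100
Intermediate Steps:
G = 5 (G = -7 + 12 = 5)
M = -10 (M = 2 - (5 + 43)/4 = 2 - ¼*48 = 2 - 12 = -10)
M² = (-10)² = 100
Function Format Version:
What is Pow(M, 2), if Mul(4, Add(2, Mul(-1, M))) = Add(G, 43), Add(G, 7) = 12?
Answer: 100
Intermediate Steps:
G = 5 (G = Add(-7, 12) = 5)
M = -10 (M = Add(2, Mul(Rational(-1, 4), Add(5, 43))) = Add(2, Mul(Rational(-1, 4), 48)) = Add(2, -12) = -10)
Pow(M, 2) = Pow(-10, 2) = 100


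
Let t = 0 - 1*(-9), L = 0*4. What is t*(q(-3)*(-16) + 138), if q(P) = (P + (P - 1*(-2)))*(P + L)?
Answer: -486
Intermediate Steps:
L = 0
q(P) = P*(2 + 2*P) (q(P) = (P + (P - 1*(-2)))*(P + 0) = (P + (P + 2))*P = (P + (2 + P))*P = (2 + 2*P)*P = P*(2 + 2*P))
t = 9 (t = 0 + 9 = 9)
t*(q(-3)*(-16) + 138) = 9*((2*(-3)*(1 - 3))*(-16) + 138) = 9*((2*(-3)*(-2))*(-16) + 138) = 9*(12*(-16) + 138) = 9*(-192 + 138) = 9*(-54) = -486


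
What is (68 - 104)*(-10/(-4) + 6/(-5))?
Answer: -234/5 ≈ -46.800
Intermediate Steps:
(68 - 104)*(-10/(-4) + 6/(-5)) = -36*(-10*(-1/4) + 6*(-1/5)) = -36*(5/2 - 6/5) = -36*13/10 = -234/5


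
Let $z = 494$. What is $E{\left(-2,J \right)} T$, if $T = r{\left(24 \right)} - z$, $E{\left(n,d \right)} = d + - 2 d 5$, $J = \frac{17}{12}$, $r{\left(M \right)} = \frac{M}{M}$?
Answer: $\frac{25143}{4} \approx 6285.8$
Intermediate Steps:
$r{\left(M \right)} = 1$
$J = \frac{17}{12}$ ($J = 17 \cdot \frac{1}{12} = \frac{17}{12} \approx 1.4167$)
$E{\left(n,d \right)} = - 9 d$ ($E{\left(n,d \right)} = d - 10 d = - 9 d$)
$T = -493$ ($T = 1 - 494 = -493$)
$E{\left(-2,J \right)} T = \left(-9\right) \frac{17}{12} \left(-493\right) = \left(- \frac{51}{4}\right) \left(-493\right) = \frac{25143}{4}$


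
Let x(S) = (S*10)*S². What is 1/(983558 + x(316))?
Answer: 1/316528518 ≈ 3.1593e-9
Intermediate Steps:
x(S) = 10*S³ (x(S) = (10*S)*S² = 10*S³)
1/(983558 + x(316)) = 1/(983558 + 10*316³) = 1/(983558 + 10*31554496) = 1/(983558 + 315544960) = 1/316528518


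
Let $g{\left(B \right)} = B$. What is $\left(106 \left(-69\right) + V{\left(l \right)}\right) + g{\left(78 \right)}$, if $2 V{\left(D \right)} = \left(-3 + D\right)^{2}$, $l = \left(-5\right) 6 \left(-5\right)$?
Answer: $\frac{7137}{2} \approx 3568.5$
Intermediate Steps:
$l = 150$ ($l = \left(-30\right) \left(-5\right) = 150$)
$V{\left(D \right)} = \frac{\left(-3 + D\right)^{2}}{2}$
$\left(106 \left(-69\right) + V{\left(l \right)}\right) + g{\left(78 \right)} = \left(106 \left(-69\right) + \frac{\left(-3 + 150\right)^{2}}{2}\right) + 78 = \left(-7314 + \frac{147^{2}}{2}\right) + 78 = \left(-7314 + \frac{1}{2} \cdot 21609\right) + 78 = \left(-7314 + \frac{21609}{2}\right) + 78 = \frac{6981}{2} + 78 = \frac{7137}{2}$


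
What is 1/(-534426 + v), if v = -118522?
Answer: -1/652948 ≈ -1.5315e-6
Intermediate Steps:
1/(-534426 + v) = 1/(-534426 - 118522) = 1/(-652948) = -1/652948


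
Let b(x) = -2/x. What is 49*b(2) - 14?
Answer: -63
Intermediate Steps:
49*b(2) - 14 = 49*(-2/2) - 14 = 49*(-2*1/2) - 14 = 49*(-1) - 14 = -49 - 14 = -63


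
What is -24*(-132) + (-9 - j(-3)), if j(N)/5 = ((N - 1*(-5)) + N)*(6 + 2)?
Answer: 3199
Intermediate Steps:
j(N) = 200 + 80*N (j(N) = 5*(((N - 1*(-5)) + N)*(6 + 2)) = 5*(((N + 5) + N)*8) = 5*(((5 + N) + N)*8) = 5*((5 + 2*N)*8) = 5*(40 + 16*N) = 200 + 80*N)
-24*(-132) + (-9 - j(-3)) = -24*(-132) + (-9 - (200 + 80*(-3))) = 3168 + (-9 - (200 - 240)) = 3168 + (-9 - 1*(-40)) = 3168 + (-9 + 40) = 3168 + 31 = 3199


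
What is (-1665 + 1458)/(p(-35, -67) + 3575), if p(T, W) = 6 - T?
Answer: -207/3616 ≈ -0.057246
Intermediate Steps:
(-1665 + 1458)/(p(-35, -67) + 3575) = (-1665 + 1458)/((6 - 1*(-35)) + 3575) = -207/((6 + 35) + 3575) = -207/(41 + 3575) = -207/3616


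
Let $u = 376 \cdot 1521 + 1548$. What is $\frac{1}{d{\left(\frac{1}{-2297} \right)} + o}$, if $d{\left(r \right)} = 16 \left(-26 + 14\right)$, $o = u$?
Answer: $\frac{1}{573252} \approx 1.7444 \cdot 10^{-6}$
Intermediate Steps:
$u = 573444$ ($u = 571896 + 1548 = 573444$)
$o = 573444$
$d{\left(r \right)} = -192$ ($d{\left(r \right)} = 16 \left(-12\right) = -192$)
$\frac{1}{d{\left(\frac{1}{-2297} \right)} + o} = \frac{1}{-192 + 573444} = \frac{1}{573252}$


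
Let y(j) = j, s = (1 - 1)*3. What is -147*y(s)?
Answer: 0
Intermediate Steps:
s = 0 (s = 0*3 = 0)
-147*y(s) = -147*0 = 0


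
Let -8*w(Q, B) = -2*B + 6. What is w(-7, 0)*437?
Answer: -1311/4 ≈ -327.75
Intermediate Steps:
w(Q, B) = -¾ + B/4 (w(Q, B) = -(-2*B + 6)/8 = -(6 - 2*B)/8 = -¾ + B/4)
w(-7, 0)*437 = (-¾ + (¼)*0)*437 = (-¾ + 0)*437 = -¾*437 = -1311/4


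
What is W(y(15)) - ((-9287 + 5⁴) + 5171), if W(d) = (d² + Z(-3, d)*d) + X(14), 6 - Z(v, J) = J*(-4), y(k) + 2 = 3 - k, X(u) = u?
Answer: 4401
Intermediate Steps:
y(k) = 1 - k (y(k) = -2 + (3 - k) = 1 - k)
Z(v, J) = 6 + 4*J (Z(v, J) = 6 - J*(-4) = 6 - (-4)*J = 6 + 4*J)
W(d) = 14 + d² + d*(6 + 4*d) (W(d) = (d² + (6 + 4*d)*d) + 14 = (d² + d*(6 + 4*d)) + 14 = 14 + d² + d*(6 + 4*d))
W(y(15)) - ((-9287 + 5⁴) + 5171) = (14 + 5*(1 - 1*15)² + 6*(1 - 1*15)) - ((-9287 + 5⁴) + 5171) = (14 + 5*(1 - 15)² + 6*(1 - 15)) - ((-9287 + 625) + 5171) = (14 + 5*(-14)² + 6*(-14)) - (-8662 + 5171) = (14 + 5*196 - 84) - 1*(-3491) = (14 + 980 - 84) + 3491 = 910 + 3491 = 4401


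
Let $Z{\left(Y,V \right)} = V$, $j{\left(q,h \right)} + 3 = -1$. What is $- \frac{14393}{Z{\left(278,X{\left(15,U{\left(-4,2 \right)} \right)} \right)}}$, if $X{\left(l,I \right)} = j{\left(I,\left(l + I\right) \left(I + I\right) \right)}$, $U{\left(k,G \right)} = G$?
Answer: $\frac{14393}{4} \approx 3598.3$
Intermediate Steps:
$j{\left(q,h \right)} = -4$ ($j{\left(q,h \right)} = -3 - 1 = -4$)
$X{\left(l,I \right)} = -4$
$- \frac{14393}{Z{\left(278,X{\left(15,U{\left(-4,2 \right)} \right)} \right)}} = - \frac{14393}{-4} = \left(-14393\right) \left(- \frac{1}{4}\right) = \frac{14393}{4}$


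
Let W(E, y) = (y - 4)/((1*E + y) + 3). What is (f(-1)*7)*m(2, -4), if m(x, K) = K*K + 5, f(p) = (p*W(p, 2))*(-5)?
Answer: -735/2 ≈ -367.50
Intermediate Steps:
W(E, y) = (-4 + y)/(3 + E + y) (W(E, y) = (-4 + y)/((E + y) + 3) = (-4 + y)/(3 + E + y))
f(p) = 10*p/(5 + p) (f(p) = (p*((-4 + 2)/(3 + p + 2)))*(-5) = (p*(-2/(5 + p)))*(-5) = -2*p/(5 + p)*(-5) = 10*p/(5 + p))
m(x, K) = 5 + K² (m(x, K) = K² + 5 = 5 + K²)
(f(-1)*7)*m(2, -4) = ((10*(-1)/(5 - 1))*7)*(5 + (-4)²) = ((10*(-1)/4)*7)*(5 + 16) = ((10*(-1)*(¼))*7)*21 = -5/2*7*21 = -35/2*21 = -735/2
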